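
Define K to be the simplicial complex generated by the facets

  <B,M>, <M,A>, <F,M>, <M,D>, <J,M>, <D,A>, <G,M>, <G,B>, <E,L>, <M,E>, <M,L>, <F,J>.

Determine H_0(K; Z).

We work with the vertex ordering A < B < D < E < F < G < J < L < M. The simplices of K, each written with vertices in increasing order, are:

  0-simplices (9): A, B, D, E, F, G, J, L, M
  1-simplices (12): AD, AM, BG, BM, DM, EL, EM, FJ, FM, GM, JM, LM

so the chain groups are C_0 ≅ Z^9, C_1 ≅ Z^12.

The boundary map ∂_1: C_1 → C_0 sends each edge [p,q] (with p < q) to q − p. For instance
  ∂EM = M − E.
The resulting 9×12 matrix has rank 8, and its Smith normal form has invariant factors (1,1,1,1,1,1,1,1).

Computing H_k = (kernel of ∂_k) / (image of ∂_{k+1}):

  H_0: rank C_0 − rank ∂_1 = 9 − 8 = 1, and the invariant factors of ∂_1 are all 1, so H_0 = Z.

(K is a triangulation of a wedge of 4 circles.)

H_0 ≅ Z.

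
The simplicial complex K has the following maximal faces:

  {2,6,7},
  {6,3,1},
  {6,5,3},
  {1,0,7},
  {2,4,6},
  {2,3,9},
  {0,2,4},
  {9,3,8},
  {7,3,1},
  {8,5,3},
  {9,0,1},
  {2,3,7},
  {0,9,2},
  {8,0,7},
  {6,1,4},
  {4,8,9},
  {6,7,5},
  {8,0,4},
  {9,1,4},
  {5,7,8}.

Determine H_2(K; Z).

H_2 = 0.

K has 10 vertices, 30 edges, 20 triangles.
rank ∂_2 = 20, rank ∂_3 = 0 ⇒ b_2 = 20 − 20 − 0 = 0. So H_2 = 0.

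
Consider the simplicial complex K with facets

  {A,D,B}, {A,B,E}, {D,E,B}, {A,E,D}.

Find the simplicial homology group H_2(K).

K has 4 vertices, 6 edges, 4 triangles.
rank ∂_2 = 3, rank ∂_3 = 0 ⇒ b_2 = 4 − 3 − 0 = 1. So H_2 ≅ Z.

H_2 = Z.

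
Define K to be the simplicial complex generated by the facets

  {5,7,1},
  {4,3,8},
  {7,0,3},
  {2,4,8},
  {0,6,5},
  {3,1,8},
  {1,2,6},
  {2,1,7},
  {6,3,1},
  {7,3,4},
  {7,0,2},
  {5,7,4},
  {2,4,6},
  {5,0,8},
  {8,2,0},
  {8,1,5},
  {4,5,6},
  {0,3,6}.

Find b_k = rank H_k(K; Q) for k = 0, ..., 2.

K has 9 vertices, 27 edges, 18 triangles.
rank ∂_0 = 0, rank ∂_1 = 8 ⇒ b_0 = 9 − 0 − 8 = 1; all invariant factors of ∂_1 are 1 so no torsion. So H_0 = Z.
rank ∂_1 = 8, rank ∂_2 = 17 ⇒ b_1 = 27 − 8 − 17 = 2; all invariant factors of ∂_2 are 1 so no torsion. So H_1 = Z^2.
rank ∂_2 = 17, rank ∂_3 = 0 ⇒ b_2 = 18 − 17 − 0 = 1. So H_2 = Z.

b_0 = 1, b_1 = 2, b_2 = 1.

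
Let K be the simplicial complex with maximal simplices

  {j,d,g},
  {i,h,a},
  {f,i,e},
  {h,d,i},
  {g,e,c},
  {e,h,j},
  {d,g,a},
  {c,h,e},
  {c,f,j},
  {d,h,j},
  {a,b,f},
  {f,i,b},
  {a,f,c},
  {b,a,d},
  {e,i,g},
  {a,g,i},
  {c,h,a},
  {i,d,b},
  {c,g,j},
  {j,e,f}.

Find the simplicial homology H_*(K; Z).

H_0 = Z,  H_1 = Z × Z/2,  H_2 = 0.

Fix the vertex order a < b < c < d < e < f < g < h < i < j and write every simplex with vertices in increasing order. Then dim K = 2 and the simplices of K are:

  0-simplices (10): a, b, c, d, e, f, g, h, i, j
  1-simplices (30): ab, ac, ad, af, ag, ah, ai, bd, bf, bi, ce, cf, cg, ch, cj, dg, dh, di, dj, ef, eg, eh, ei, ej, fi, fj, gi, gj, hi, hj
  2-simplices (20): abd, abf, acf, ach, adg, agi, ahi, bdi, bfi, ceg, ceh, cfj, cgj, dgj, dhi, dhj, efi, efj, egi, ehj

so the chain groups are C_0 ≅ Z^10, C_1 ≅ Z^30, C_2 ≅ Z^20.

∂_1: C_1 → C_0 is given by ∂[p,q] = [q] − [p]. For instance
  ∂ai = i − a.
The 10×30 boundary matrix has rank 9 and Smith normal form diag(1,1,1,1,1,1,1,1,1).

Boundary ∂_2: C_2 → C_1 acts by ∂[p,q,r] = [q,r] − [p,r] + [p,q]. For instance
  ∂bfi = fi − bi + bf,
  ∂abd = bd − ad + ab.
The resulting 30×20 matrix has rank 20, and its Smith normal form has invariant factors (1,1,1,1,1,1,1,1,1,1,1,1,1,1,1,1,1,1,1,2).

Computing H_k = (kernel of ∂_k) / (image of ∂_{k+1}):

  H_0: rank C_0 − rank ∂_1 = 10 − 9 = 1, and the invariant factors of ∂_1 are all 1, so H_0 ≅ Z.
  H_1: rank ker ∂_1 − rank ∂_2 = (30 − 9) − 20 = 1, and ∂_2 has invariant factor 2 > 1, so H_1 ≅ Z × Z/2.
  H_2: rank ker ∂_2 − rank ∂_3 = (20 − 20) − 0 = 0, and there is no ∂_3, so H_2 ≅ 0.

As a check, the Euler characteristic is 10 − 30 + 20 = 0, which agrees with 1 − 1 + 0 = 0.
(K is a triangulation of the Klein bottle.)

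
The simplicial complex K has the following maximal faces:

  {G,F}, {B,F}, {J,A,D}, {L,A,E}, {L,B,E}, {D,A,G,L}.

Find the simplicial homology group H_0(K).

Fix the vertex order A < B < D < E < F < G < J < L and write every simplex with vertices in increasing order. Then dim K = 3 and the simplices of K are:

  0-simplices (8): A, B, D, E, F, G, J, L
  1-simplices (14): AD, AE, AG, AJ, AL, BE, BF, BL, DG, DJ, DL, EL, FG, GL
  2-simplices (7): ADG, ADJ, ADL, AEL, AGL, BEL, DGL
  3-simplices (1): ADGL

Hence C_0 ≅ Z^8, C_1 ≅ Z^14, C_2 ≅ Z^7, C_3 ≅ Z^1.

∂_1: C_1 → C_0 maps an edge to its endpoints' difference, ∂[p,q] = q − p. For instance
  ∂BE = E − B.
As a 8×14 matrix over Z this has rank 7, with invariant factors (1,1,1,1,1,1,1).

∂_2: C_2 → C_1 sends each 2-simplex [p,q,r] to [q,r] − [p,r] + [p,q]. For instance
  ∂ADG = DG − AG + AD,
  ∂BEL = EL − BL + BE.
The 14×7 boundary matrix has rank 6 and Smith normal form diag(1,1,1,1,1,1).

Boundary ∂_3: C_3 → C_2 sends each 3-simplex σ to the alternating sum Σ_i (−1)^i (σ with its i-th vertex removed). For instance
  ∂ADGL = DGL − AGL + ADL − ADG.
As a 7×1 matrix over Z this has rank 1, with invariant factors (1).

Reading off H_k = ker ∂_k / im ∂_{k+1}:

  H_0: rank C_0 − rank ∂_1 = 8 − 7 = 1, and the invariant factors of ∂_1 are all 1, so H_0 ≅ Z.

H_0 ≅ Z.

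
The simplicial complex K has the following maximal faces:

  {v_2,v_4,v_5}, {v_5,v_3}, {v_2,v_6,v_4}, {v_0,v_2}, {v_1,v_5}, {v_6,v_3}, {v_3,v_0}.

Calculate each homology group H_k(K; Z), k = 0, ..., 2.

Order the vertices as v_0 < v_1 < v_2 < v_3 < v_4 < v_5 < v_6. Listing each simplex with vertices in this order, K has dimension 2 with simplices:

  0-simplices (7): [v_0], [v_1], [v_2], [v_3], [v_4], [v_5], [v_6]
  1-simplices (10): [v_0,v_2], [v_0,v_3], [v_1,v_5], [v_2,v_4], [v_2,v_5], [v_2,v_6], [v_3,v_5], [v_3,v_6], [v_4,v_5], [v_4,v_6]
  2-simplices (2): [v_2,v_4,v_5], [v_2,v_4,v_6]

so the chain groups are C_0 ≅ Z^7, C_1 ≅ Z^10, C_2 ≅ Z^2.

Boundary ∂_1: C_1 → C_0 maps an edge to its endpoints' difference, ∂[p,q] = q − p.
As a 7×10 matrix over Z this has rank 6, with invariant factors (1,1,1,1,1,1).

The boundary map ∂_2: C_2 → C_1 sends each 2-simplex [p,q,r] to [q,r] − [p,r] + [p,q]. For instance
  ∂[v_2,v_4,v_6] = [v_4,v_6] − [v_2,v_6] + [v_2,v_4],
  ∂[v_2,v_4,v_5] = [v_4,v_5] − [v_2,v_5] + [v_2,v_4].
This gives a 10×2 integer matrix of rank 2; reducing to Smith normal form yields diagonal entries (1,1).

From H_k ≅ ker(∂_k) / im(∂_{k+1}) we obtain:

  H_0: rank C_0 − rank ∂_1 = 7 − 6 = 1, and the invariant factors of ∂_1 are all 1, so H_0 = Z.
  H_1: rank ker ∂_1 − rank ∂_2 = (10 − 6) − 2 = 2, and the invariant factors of ∂_2 are all 1, so H_1 = Z^2.
  H_2: rank ker ∂_2 − rank ∂_3 = (2 − 2) − 0 = 0, and there is no ∂_3, so H_2 = 0.

As a check, the Euler characteristic is 7 − 10 + 2 = -1, which agrees with 1 − 2 + 0 = -1.

H_0 = Z,  H_1 = Z^2,  H_2 = 0.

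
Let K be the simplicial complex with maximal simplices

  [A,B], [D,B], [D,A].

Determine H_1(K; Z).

Take the total order A < B < D on the vertex set. Then K (dimension 1) consists of the simplices:

  0-simplices (3): A, B, D
  1-simplices (3): AB, AD, BD

so the chain groups are C_0 ≅ Z^3, C_1 ≅ Z^3.

The boundary map ∂_1: C_1 → C_0 sends each edge [p,q] (with p < q) to q − p. For instance
  ∂BD = D − B.
This gives a 3×3 integer matrix of rank 2; reducing to Smith normal form yields diagonal entries (1,1).

Computing H_k = (kernel of ∂_k) / (image of ∂_{k+1}):

  H_1: rank ker ∂_1 − rank ∂_2 = (3 − 2) − 0 = 1, and there is no ∂_2, so H_1 ≅ Z.

H_1 ≅ Z.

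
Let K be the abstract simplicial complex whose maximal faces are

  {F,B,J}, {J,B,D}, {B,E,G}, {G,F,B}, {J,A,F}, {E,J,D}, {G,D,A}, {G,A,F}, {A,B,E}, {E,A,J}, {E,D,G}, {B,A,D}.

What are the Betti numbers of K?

b_0 = 1, b_1 = 0, b_2 = 0.

Fix the vertex order A < B < D < E < F < G < J and write every simplex with vertices in increasing order. Then dim K = 2 and the simplices of K are:

  0-simplices (7): A, B, D, E, F, G, J
  1-simplices (18): AB, AD, AE, AF, AG, AJ, BD, BE, BF, BG, BJ, DE, DG, DJ, EG, EJ, FG, FJ
  2-simplices (12): ABD, ABE, ADG, AEJ, AFG, AFJ, BDJ, BEG, BFG, BFJ, DEG, DEJ

Hence C_0 ≅ Z^7, C_1 ≅ Z^18, C_2 ≅ Z^12.

Boundary ∂_1: C_1 → C_0 is given by ∂[p,q] = [q] − [p].
The 7×18 boundary matrix has rank 6 and Smith normal form diag(1,1,1,1,1,1).

The boundary map ∂_2: C_2 → C_1 sends each 2-simplex [p,q,r] to [q,r] − [p,r] + [p,q]. For instance
  ∂BDJ = DJ − BJ + BD,
  ∂ABE = BE − AE + AB.
The 18×12 boundary matrix has rank 12 and Smith normal form diag(1,1,1,1,1,1,1,1,1,1,1,2).

Now H_k = ker ∂_k / im ∂_{k+1}, so:

  H_0: rank C_0 − rank ∂_1 = 7 − 6 = 1, and the invariant factors of ∂_1 are all 1, so H_0 ≅ Z.
  H_1: rank ker ∂_1 − rank ∂_2 = (18 − 6) − 12 = 0, and ∂_2 has invariant factor 2 > 1, so H_1 ≅ Z_2.
  H_2: rank ker ∂_2 − rank ∂_3 = (12 − 12) − 0 = 0, and there is no ∂_3, so H_2 ≅ 0.

As a check, the Euler characteristic is 7 − 18 + 12 = 1, which agrees with 1 − 0 + 0 = 1.

Hence the Betti numbers are b_0 = 1, b_1 = 0, b_2 = 0.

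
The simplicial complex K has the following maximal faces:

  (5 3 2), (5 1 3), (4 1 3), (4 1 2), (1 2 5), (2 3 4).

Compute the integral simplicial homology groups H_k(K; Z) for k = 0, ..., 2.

We work with the vertex ordering 1 < 2 < 3 < 4 < 5. The simplices of K, each written with vertices in increasing order, are:

  0-simplices (5): [1], [2], [3], [4], [5]
  1-simplices (9): [1,2], [1,3], [1,4], [1,5], [2,3], [2,4], [2,5], [3,4], [3,5]
  2-simplices (6): [1,2,4], [1,2,5], [1,3,4], [1,3,5], [2,3,4], [2,3,5]

Hence C_0 ≅ Z^5, C_1 ≅ Z^9, C_2 ≅ Z^6.

The boundary map ∂_1: C_1 → C_0 maps an edge to its endpoints' difference, ∂[p,q] = q − p. For instance
  ∂[2,3] = [3] − [2].
As a 5×9 matrix over Z this has rank 4, with invariant factors (1,1,1,1).

Boundary ∂_2: C_2 → C_1 acts by ∂[p,q,r] = [q,r] − [p,r] + [p,q]. For instance
  ∂[2,3,5] = [3,5] − [2,5] + [2,3],
  ∂[1,2,5] = [2,5] − [1,5] + [1,2].
This gives a 9×6 integer matrix of rank 5; reducing to Smith normal form yields diagonal entries (1,1,1,1,1).

Reading off H_k = ker ∂_k / im ∂_{k+1}:

  H_0: rank C_0 − rank ∂_1 = 5 − 4 = 1, and the invariant factors of ∂_1 are all 1, so H_0 = Z.
  H_1: rank ker ∂_1 − rank ∂_2 = (9 − 4) − 5 = 0, and the invariant factors of ∂_2 are all 1, so H_1 = 0.
  H_2: rank ker ∂_2 − rank ∂_3 = (6 − 5) − 0 = 1, and there is no ∂_3, so H_2 = Z.

H_0 ≅ Z,  H_1 = 0,  H_2 ≅ Z.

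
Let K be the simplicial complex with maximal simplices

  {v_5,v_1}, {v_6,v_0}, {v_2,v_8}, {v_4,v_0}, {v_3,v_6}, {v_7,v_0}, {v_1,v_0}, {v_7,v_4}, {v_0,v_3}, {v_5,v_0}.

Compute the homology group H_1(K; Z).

H_1 = Z^3.

We work with the vertex ordering v_0 < v_1 < v_2 < v_3 < v_4 < v_5 < v_6 < v_7 < v_8. The simplices of K, each written with vertices in increasing order, are:

  0-simplices (9): [v_0], [v_1], [v_2], [v_3], [v_4], [v_5], [v_6], [v_7], [v_8]
  1-simplices (10): [v_0,v_1], [v_0,v_3], [v_0,v_4], [v_0,v_5], [v_0,v_6], [v_0,v_7], [v_1,v_5], [v_2,v_8], [v_3,v_6], [v_4,v_7]

giving chain groups C_0 ≅ Z^9, C_1 ≅ Z^10.

∂_1: C_1 → C_0 sends each edge [p,q] (with p < q) to q − p. For instance
  ∂[v_2,v_8] = [v_8] − [v_2].
The 9×10 boundary matrix has rank 7 and Smith normal form diag(1,1,1,1,1,1,1).

From H_k ≅ ker(∂_k) / im(∂_{k+1}) we obtain:

  H_1: rank ker ∂_1 − rank ∂_2 = (10 − 7) − 0 = 3, and there is no ∂_2, so H_1 ≅ Z^3.

(K is a triangulation of the disjoint union of a wedge of 3 circles and the 1-simplex.)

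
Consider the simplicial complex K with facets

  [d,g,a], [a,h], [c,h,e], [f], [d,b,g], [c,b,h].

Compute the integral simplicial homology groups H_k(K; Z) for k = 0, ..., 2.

H_0 = Z^2,  H_1 = Z,  H_2 = 0.

Order the vertices as a < b < c < d < e < f < g < h. Listing each simplex with vertices in this order, K has dimension 2 with simplices:

  0-simplices (8): a, b, c, d, e, f, g, h
  1-simplices (11): ad, ag, ah, bc, bd, bg, bh, ce, ch, dg, eh
  2-simplices (4): adg, bch, bdg, ceh

Hence C_0 ≅ Z^8, C_1 ≅ Z^11, C_2 ≅ Z^4.

The boundary map ∂_1: C_1 → C_0 sends each edge [p,q] (with p < q) to q − p. For instance
  ∂bh = h − b.
The resulting 8×11 matrix has rank 6, and its Smith normal form has invariant factors (1,1,1,1,1,1).

The boundary map ∂_2: C_2 → C_1 acts by ∂[p,q,r] = [q,r] − [p,r] + [p,q]. For instance
  ∂ceh = eh − ch + ce,
  ∂bdg = dg − bg + bd.
The 11×4 boundary matrix has rank 4 and Smith normal form diag(1,1,1,1).

Computing H_k = (kernel of ∂_k) / (image of ∂_{k+1}):

  H_0: rank C_0 − rank ∂_1 = 8 − 6 = 2, and the invariant factors of ∂_1 are all 1, so H_0 = Z^2.
  H_1: rank ker ∂_1 − rank ∂_2 = (11 − 6) − 4 = 1, and the invariant factors of ∂_2 are all 1, so H_1 = Z.
  H_2: rank ker ∂_2 − rank ∂_3 = (4 − 4) − 0 = 0, and there is no ∂_3, so H_2 = 0.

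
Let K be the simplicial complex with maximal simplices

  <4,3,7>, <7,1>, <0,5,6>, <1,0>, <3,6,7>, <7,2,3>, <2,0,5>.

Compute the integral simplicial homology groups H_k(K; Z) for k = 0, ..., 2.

K has 8 vertices, 14 edges, 5 triangles.
rank ∂_0 = 0, rank ∂_1 = 7 ⇒ b_0 = 8 − 0 − 7 = 1; all invariant factors of ∂_1 are 1 so no torsion. So H_0 ≅ Z.
rank ∂_1 = 7, rank ∂_2 = 5 ⇒ b_1 = 14 − 7 − 5 = 2; all invariant factors of ∂_2 are 1 so no torsion. So H_1 ≅ Z^2.
rank ∂_2 = 5, rank ∂_3 = 0 ⇒ b_2 = 5 − 5 − 0 = 0. So H_2 ≅ 0.

H_0 = Z,  H_1 = Z^2,  H_2 = 0.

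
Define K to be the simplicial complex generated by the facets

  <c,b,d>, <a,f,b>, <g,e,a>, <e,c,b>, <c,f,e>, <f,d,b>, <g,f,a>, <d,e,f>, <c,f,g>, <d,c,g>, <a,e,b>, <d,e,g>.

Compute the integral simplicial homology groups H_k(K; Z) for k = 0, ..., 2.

Fix the vertex order a < b < c < d < e < f < g and write every simplex with vertices in increasing order. Then dim K = 2 and the simplices of K are:

  0-simplices (7): a, b, c, d, e, f, g
  1-simplices (18): ab, ae, af, ag, bc, bd, be, bf, cd, ce, cf, cg, de, df, dg, ef, eg, fg
  2-simplices (12): abe, abf, aeg, afg, bcd, bce, bdf, cdg, cef, cfg, def, deg

so the chain groups are C_0 ≅ Z^7, C_1 ≅ Z^18, C_2 ≅ Z^12.

Boundary ∂_1: C_1 → C_0 maps an edge to its endpoints' difference, ∂[p,q] = q − p.
This gives a 7×18 integer matrix of rank 6; reducing to Smith normal form yields diagonal entries (1,1,1,1,1,1).

∂_2: C_2 → C_1 sends each 2-simplex [p,q,r] to [q,r] − [p,r] + [p,q]. For instance
  ∂bce = ce − be + bc,
  ∂aeg = eg − ag + ae.
This gives a 18×12 integer matrix of rank 12; reducing to Smith normal form yields diagonal entries (1,1,1,1,1,1,1,1,1,1,1,2).

Now H_k = ker ∂_k / im ∂_{k+1}, so:

  H_0: rank C_0 − rank ∂_1 = 7 − 6 = 1, and the invariant factors of ∂_1 are all 1, so H_0 ≅ Z.
  H_1: rank ker ∂_1 − rank ∂_2 = (18 − 6) − 12 = 0, and ∂_2 has invariant factor 2 > 1, so H_1 ≅ Z/2.
  H_2: rank ker ∂_2 − rank ∂_3 = (12 − 12) − 0 = 0, and there is no ∂_3, so H_2 ≅ 0.

As a check, the Euler characteristic is 7 − 18 + 12 = 1, which agrees with 1 − 0 + 0 = 1.

H_0 = Z,  H_1 = Z/2,  H_2 = 0.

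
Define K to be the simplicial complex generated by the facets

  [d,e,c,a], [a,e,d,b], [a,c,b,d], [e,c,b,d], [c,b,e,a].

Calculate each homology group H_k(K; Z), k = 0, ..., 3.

H_0 ≅ Z,  H_1 = 0,  H_2 = 0,  H_3 ≅ Z.

Take the total order a < b < c < d < e on the vertex set. Then K (dimension 3) consists of the simplices:

  0-simplices (5): a, b, c, d, e
  1-simplices (10): ab, ac, ad, ae, bc, bd, be, cd, ce, de
  2-simplices (10): abc, abd, abe, acd, ace, ade, bcd, bce, bde, cde
  3-simplices (5): abcd, abce, abde, acde, bcde

giving chain groups C_0 ≅ Z^5, C_1 ≅ Z^10, C_2 ≅ Z^10, C_3 ≅ Z^5.

The boundary map ∂_1: C_1 → C_0 is given by ∂[p,q] = [q] − [p].
As a 5×10 matrix over Z this has rank 4, with invariant factors (1,1,1,1).

Boundary ∂_2: C_2 → C_1 maps a triangle to the signed sum of its edges. For instance
  ∂acd = cd − ad + ac,
  ∂bce = ce − be + bc.
As a 10×10 matrix over Z this has rank 6, with invariant factors (1,1,1,1,1,1).

The boundary map ∂_3: C_3 → C_2 sends each 3-simplex σ to the alternating sum Σ_i (−1)^i (σ with its i-th vertex removed). For instance
  ∂acde = cde − ade + ace − acd,
  ∂abce = bce − ace + abe − abc.
As a 10×5 matrix over Z this has rank 4, with invariant factors (1,1,1,1).

Reading off H_k = ker ∂_k / im ∂_{k+1}:

  H_0: rank C_0 − rank ∂_1 = 5 − 4 = 1, and the invariant factors of ∂_1 are all 1, so H_0 = Z.
  H_1: rank ker ∂_1 − rank ∂_2 = (10 − 4) − 6 = 0, and the invariant factors of ∂_2 are all 1, so H_1 = 0.
  H_2: rank ker ∂_2 − rank ∂_3 = (10 − 6) − 4 = 0, and the invariant factors of ∂_3 are all 1, so H_2 = 0.
  H_3: rank ker ∂_3 − rank ∂_4 = (5 − 4) − 0 = 1, and there is no ∂_4, so H_3 = Z.

As a check, the Euler characteristic is 5 − 10 + 10 − 5 = 0, which agrees with 1 − 0 + 0 − 1 = 0.
(K is a triangulation of the 3-sphere S^3.)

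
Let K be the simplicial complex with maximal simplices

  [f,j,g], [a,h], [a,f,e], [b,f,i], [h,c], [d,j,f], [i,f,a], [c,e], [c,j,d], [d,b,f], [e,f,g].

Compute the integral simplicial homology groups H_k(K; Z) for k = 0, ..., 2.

Order the vertices as a < b < c < d < e < f < g < h < i < j. Listing each simplex with vertices in this order, K has dimension 2 with simplices:

  0-simplices (10): a, b, c, d, e, f, g, h, i, j
  1-simplices (19): ae, af, ah, ai, bd, bf, bi, cd, ce, ch, cj, df, dj, ef, eg, fg, fi, fj, gj
  2-simplices (8): aef, afi, bdf, bfi, cdj, dfj, efg, fgj

Hence C_0 ≅ Z^10, C_1 ≅ Z^19, C_2 ≅ Z^8.

Boundary ∂_1: C_1 → C_0 is given by ∂[p,q] = [q] − [p]. For instance
  ∂ch = h − c.
As a 10×19 matrix over Z this has rank 9, with invariant factors (1,1,1,1,1,1,1,1,1).

The boundary map ∂_2: C_2 → C_1 sends each 2-simplex [p,q,r] to [q,r] − [p,r] + [p,q]. For instance
  ∂bfi = fi − bi + bf,
  ∂aef = ef − af + ae.
The 19×8 boundary matrix has rank 8 and Smith normal form diag(1,1,1,1,1,1,1,1).

Now H_k = ker ∂_k / im ∂_{k+1}, so:

  H_0: rank C_0 − rank ∂_1 = 10 − 9 = 1, and the invariant factors of ∂_1 are all 1, so H_0 = Z.
  H_1: rank ker ∂_1 − rank ∂_2 = (19 − 9) − 8 = 2, and the invariant factors of ∂_2 are all 1, so H_1 = Z^2.
  H_2: rank ker ∂_2 − rank ∂_3 = (8 − 8) − 0 = 0, and there is no ∂_3, so H_2 = 0.

H_0 ≅ Z,  H_1 ≅ Z^2,  H_2 = 0.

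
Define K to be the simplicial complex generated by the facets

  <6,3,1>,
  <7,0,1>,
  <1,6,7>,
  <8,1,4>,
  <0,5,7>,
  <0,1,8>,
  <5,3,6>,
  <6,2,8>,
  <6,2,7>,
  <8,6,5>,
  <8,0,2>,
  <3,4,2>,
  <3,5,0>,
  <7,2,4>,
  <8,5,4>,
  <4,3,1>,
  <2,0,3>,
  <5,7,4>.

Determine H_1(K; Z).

Fix the vertex order 0 < 1 < 2 < 3 < 4 < 5 < 6 < 7 < 8 and write every simplex with vertices in increasing order. Then dim K = 2 and the simplices of K are:

  0-simplices (9): [0], [1], [2], [3], [4], [5], [6], [7], [8]
  1-simplices (27): (27 of them)
  2-simplices (18): [0,1,7], [0,1,8], [0,2,3], [0,2,8], [0,3,5], [0,5,7], [1,3,4], [1,3,6], [1,4,8], [1,6,7], [2,3,4], [2,4,7], [2,6,7], [2,6,8], [3,5,6], [4,5,7], [4,5,8], [5,6,8]

Hence C_0 ≅ Z^9, C_1 ≅ Z^27, C_2 ≅ Z^18.

∂_1: C_1 → C_0 is given by ∂[p,q] = [q] − [p]. For instance
  ∂[1,7] = [7] − [1].
As a 9×27 matrix over Z this has rank 8, with invariant factors (1,1,1,1,1,1,1,1).

∂_2: C_2 → C_1 sends each 2-simplex [p,q,r] to [q,r] − [p,r] + [p,q]. For instance
  ∂[2,6,7] = [6,7] − [2,7] + [2,6],
  ∂[1,3,6] = [3,6] − [1,6] + [1,3].
This gives a 27×18 integer matrix of rank 17; reducing to Smith normal form yields diagonal entries (1,1,1,1,1,1,1,1,1,1,1,1,1,1,1,1,1).

Computing H_k = (kernel of ∂_k) / (image of ∂_{k+1}):

  H_1: rank ker ∂_1 − rank ∂_2 = (27 − 8) − 17 = 2, and the invariant factors of ∂_2 are all 1, so H_1 = Z^2.

H_1 ≅ Z^2.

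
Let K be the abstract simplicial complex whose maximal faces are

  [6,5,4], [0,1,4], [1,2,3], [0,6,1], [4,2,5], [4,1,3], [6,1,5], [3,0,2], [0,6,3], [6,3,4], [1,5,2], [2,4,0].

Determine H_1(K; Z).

K has 7 vertices, 18 edges, 12 triangles.
rank ∂_1 = 6, rank ∂_2 = 12 ⇒ b_1 = 18 − 6 − 12 = 0; ∂_2 has invariant factor(s) [2] giving torsion. So H_1 ≅ Z/2.

H_1 ≅ Z/2.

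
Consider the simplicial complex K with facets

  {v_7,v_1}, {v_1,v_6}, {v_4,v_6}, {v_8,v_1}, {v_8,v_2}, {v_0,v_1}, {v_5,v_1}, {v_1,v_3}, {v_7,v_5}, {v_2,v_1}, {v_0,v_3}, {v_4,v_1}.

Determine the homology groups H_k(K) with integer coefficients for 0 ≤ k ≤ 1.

H_0 ≅ Z,  H_1 ≅ Z^4.

Fix the vertex order v_0 < v_1 < v_2 < v_3 < v_4 < v_5 < v_6 < v_7 < v_8 and write every simplex with vertices in increasing order. Then dim K = 1 and the simplices of K are:

  0-simplices (9): [v_0], [v_1], [v_2], [v_3], [v_4], [v_5], [v_6], [v_7], [v_8]
  1-simplices (12): [v_0,v_1], [v_0,v_3], [v_1,v_2], [v_1,v_3], [v_1,v_4], [v_1,v_5], [v_1,v_6], [v_1,v_7], [v_1,v_8], [v_2,v_8], [v_4,v_6], [v_5,v_7]

giving chain groups C_0 ≅ Z^9, C_1 ≅ Z^12.

∂_1: C_1 → C_0 sends each edge [p,q] (with p < q) to q − p.
As a 9×12 matrix over Z this has rank 8, with invariant factors (1,1,1,1,1,1,1,1).

Now H_k = ker ∂_k / im ∂_{k+1}, so:

  H_0: rank C_0 − rank ∂_1 = 9 − 8 = 1, and the invariant factors of ∂_1 are all 1, so H_0 ≅ Z.
  H_1: rank ker ∂_1 − rank ∂_2 = (12 − 8) − 0 = 4, and there is no ∂_2, so H_1 ≅ Z^4.

As a check, the Euler characteristic is 9 − 12 = -3, which agrees with 1 − 4 = -3.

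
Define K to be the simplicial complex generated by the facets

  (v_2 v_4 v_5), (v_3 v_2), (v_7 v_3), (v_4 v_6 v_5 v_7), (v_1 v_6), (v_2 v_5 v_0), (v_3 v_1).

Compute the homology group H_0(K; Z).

H_0 ≅ Z.

Take the total order v_0 < v_1 < v_2 < v_3 < v_4 < v_5 < v_6 < v_7 on the vertex set. Then K (dimension 3) consists of the simplices:

  0-simplices (8): [v_0], [v_1], [v_2], [v_3], [v_4], [v_5], [v_6], [v_7]
  1-simplices (14): [v_0,v_2], [v_0,v_5], [v_1,v_3], [v_1,v_6], [v_2,v_3], [v_2,v_4], [v_2,v_5], [v_3,v_7], [v_4,v_5], [v_4,v_6], [v_4,v_7], [v_5,v_6], [v_5,v_7], [v_6,v_7]
  2-simplices (6): [v_0,v_2,v_5], [v_2,v_4,v_5], [v_4,v_5,v_6], [v_4,v_5,v_7], [v_4,v_6,v_7], [v_5,v_6,v_7]
  3-simplices (1): [v_4,v_5,v_6,v_7]

so the chain groups are C_0 ≅ Z^8, C_1 ≅ Z^14, C_2 ≅ Z^6, C_3 ≅ Z^1.

∂_1: C_1 → C_0 maps an edge to its endpoints' difference, ∂[p,q] = q − p.
This gives a 8×14 integer matrix of rank 7; reducing to Smith normal form yields diagonal entries (1,1,1,1,1,1,1).

The boundary map ∂_2: C_2 → C_1 maps a triangle to the signed sum of its edges. For instance
  ∂[v_4,v_5,v_7] = [v_5,v_7] − [v_4,v_7] + [v_4,v_5],
  ∂[v_4,v_5,v_6] = [v_5,v_6] − [v_4,v_6] + [v_4,v_5].
As a 14×6 matrix over Z this has rank 5, with invariant factors (1,1,1,1,1).

Boundary ∂_3: C_3 → C_2 sends each 3-simplex σ to the alternating sum Σ_i (−1)^i (σ with its i-th vertex removed). For instance
  ∂[v_4,v_5,v_6,v_7] = [v_5,v_6,v_7] − [v_4,v_6,v_7] + [v_4,v_5,v_7] − [v_4,v_5,v_6].
This gives a 6×1 integer matrix of rank 1; reducing to Smith normal form yields diagonal entries (1).

From H_k ≅ ker(∂_k) / im(∂_{k+1}) we obtain:

  H_0: rank C_0 − rank ∂_1 = 8 − 7 = 1, and the invariant factors of ∂_1 are all 1, so H_0 ≅ Z.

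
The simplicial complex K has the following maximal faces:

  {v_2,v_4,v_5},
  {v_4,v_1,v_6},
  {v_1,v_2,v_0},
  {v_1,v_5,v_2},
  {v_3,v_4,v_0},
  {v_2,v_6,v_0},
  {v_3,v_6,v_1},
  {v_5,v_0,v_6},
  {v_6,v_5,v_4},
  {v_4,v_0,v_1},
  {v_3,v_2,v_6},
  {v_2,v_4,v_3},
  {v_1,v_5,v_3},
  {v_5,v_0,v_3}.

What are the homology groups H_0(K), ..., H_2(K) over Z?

We work with the vertex ordering v_0 < v_1 < v_2 < v_3 < v_4 < v_5 < v_6. The simplices of K, each written with vertices in increasing order, are:

  0-simplices (7): [v_0], [v_1], [v_2], [v_3], [v_4], [v_5], [v_6]
  1-simplices (21): (21 of them)
  2-simplices (14): (14 of them)

giving chain groups C_0 ≅ Z^7, C_1 ≅ Z^21, C_2 ≅ Z^14.

Boundary ∂_1: C_1 → C_0 maps an edge to its endpoints' difference, ∂[p,q] = q − p. For instance
  ∂[v_1,v_4] = [v_4] − [v_1].
As a 7×21 matrix over Z this has rank 6, with invariant factors (1,1,1,1,1,1).

Boundary ∂_2: C_2 → C_1 maps a triangle to the signed sum of its edges. For instance
  ∂[v_0,v_5,v_6] = [v_5,v_6] − [v_0,v_6] + [v_0,v_5],
  ∂[v_0,v_2,v_6] = [v_2,v_6] − [v_0,v_6] + [v_0,v_2].
As a 21×14 matrix over Z this has rank 13, with invariant factors (1,1,1,1,1,1,1,1,1,1,1,1,1).

Now H_k = ker ∂_k / im ∂_{k+1}, so:

  H_0: rank C_0 − rank ∂_1 = 7 − 6 = 1, and the invariant factors of ∂_1 are all 1, so H_0 ≅ Z.
  H_1: rank ker ∂_1 − rank ∂_2 = (21 − 6) − 13 = 2, and the invariant factors of ∂_2 are all 1, so H_1 ≅ Z^2.
  H_2: rank ker ∂_2 − rank ∂_3 = (14 − 13) − 0 = 1, and there is no ∂_3, so H_2 ≅ Z.

As a check, the Euler characteristic is 7 − 21 + 14 = 0, which agrees with 1 − 2 + 1 = 0.

H_0 = Z,  H_1 = Z^2,  H_2 = Z.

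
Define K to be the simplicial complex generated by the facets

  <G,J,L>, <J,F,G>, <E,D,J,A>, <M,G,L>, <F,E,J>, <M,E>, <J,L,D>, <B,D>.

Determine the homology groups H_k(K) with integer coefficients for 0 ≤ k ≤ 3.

Order the vertices as A < B < D < E < F < G < J < L < M. Listing each simplex with vertices in this order, K has dimension 3 with simplices:

  0-simplices (9): A, B, D, E, F, G, J, L, M
  1-simplices (17): AD, AE, AJ, BD, DE, DJ, DL, EF, EJ, EM, FG, FJ, GJ, GL, GM, JL, LM
  2-simplices (9): ADE, ADJ, AEJ, DEJ, DJL, EFJ, FGJ, GJL, GLM
  3-simplices (1): ADEJ

so the chain groups are C_0 ≅ Z^9, C_1 ≅ Z^17, C_2 ≅ Z^9, C_3 ≅ Z^1.

Boundary ∂_1: C_1 → C_0 sends each edge [p,q] (with p < q) to q − p. For instance
  ∂DL = L − D.
This gives a 9×17 integer matrix of rank 8; reducing to Smith normal form yields diagonal entries (1,1,1,1,1,1,1,1).

∂_2: C_2 → C_1 acts by ∂[p,q,r] = [q,r] − [p,r] + [p,q]. For instance
  ∂DJL = JL − DL + DJ,
  ∂ADJ = DJ − AJ + AD.
As a 17×9 matrix over Z this has rank 8, with invariant factors (1,1,1,1,1,1,1,1).

∂_3: C_3 → C_2 sends each 3-simplex σ to the alternating sum Σ_i (−1)^i (σ with its i-th vertex removed). For instance
  ∂ADEJ = DEJ − AEJ + ADJ − ADE.
This gives a 9×1 integer matrix of rank 1; reducing to Smith normal form yields diagonal entries (1).

Computing H_k = (kernel of ∂_k) / (image of ∂_{k+1}):

  H_0: rank C_0 − rank ∂_1 = 9 − 8 = 1, and the invariant factors of ∂_1 are all 1, so H_0 = Z.
  H_1: rank ker ∂_1 − rank ∂_2 = (17 − 8) − 8 = 1, and the invariant factors of ∂_2 are all 1, so H_1 = Z.
  H_2: rank ker ∂_2 − rank ∂_3 = (9 − 8) − 1 = 0, and the invariant factors of ∂_3 are all 1, so H_2 = 0.
  H_3: rank ker ∂_3 − rank ∂_4 = (1 − 1) − 0 = 0, and there is no ∂_4, so H_3 = 0.

H_0 ≅ Z,  H_1 ≅ Z,  H_2 = 0,  H_3 = 0.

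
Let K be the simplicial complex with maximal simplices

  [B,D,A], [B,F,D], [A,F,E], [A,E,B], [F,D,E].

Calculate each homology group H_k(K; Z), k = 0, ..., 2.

H_0 ≅ Z,  H_1 ≅ Z,  H_2 = 0.

K has 5 vertices, 10 edges, 5 triangles.
rank ∂_0 = 0, rank ∂_1 = 4 ⇒ b_0 = 5 − 0 − 4 = 1; all invariant factors of ∂_1 are 1 so no torsion. So H_0 = Z.
rank ∂_1 = 4, rank ∂_2 = 5 ⇒ b_1 = 10 − 4 − 5 = 1; all invariant factors of ∂_2 are 1 so no torsion. So H_1 = Z.
rank ∂_2 = 5, rank ∂_3 = 0 ⇒ b_2 = 5 − 5 − 0 = 0. So H_2 = 0.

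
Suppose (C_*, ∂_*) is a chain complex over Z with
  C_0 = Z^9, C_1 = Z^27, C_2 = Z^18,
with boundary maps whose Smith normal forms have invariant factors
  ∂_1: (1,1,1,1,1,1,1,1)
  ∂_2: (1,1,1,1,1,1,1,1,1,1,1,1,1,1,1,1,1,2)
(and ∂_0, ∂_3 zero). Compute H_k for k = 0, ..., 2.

H_0 = Z,  H_1 = Z ⊕ Z/2,  H_2 = 0.

H_0: b_0 = 9 − 0 − 8 = 1; torsion from ∂_1 factors > 1: none. So H_0 = Z.
H_1: b_1 = 27 − 8 − 18 = 1; torsion from ∂_2 factors > 1: [2]. So H_1 = Z ⊕ Z/2.
H_2: b_2 = 18 − 18 − 0 = 0; torsion from ∂_3 factors > 1: none. So H_2 = 0.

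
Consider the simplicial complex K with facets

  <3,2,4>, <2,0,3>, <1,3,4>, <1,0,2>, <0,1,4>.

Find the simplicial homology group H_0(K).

H_0 ≅ Z.

K has 5 vertices, 10 edges, 5 triangles.
rank ∂_0 = 0, rank ∂_1 = 4 ⇒ b_0 = 5 − 0 − 4 = 1; all invariant factors of ∂_1 are 1 so no torsion. So H_0 ≅ Z.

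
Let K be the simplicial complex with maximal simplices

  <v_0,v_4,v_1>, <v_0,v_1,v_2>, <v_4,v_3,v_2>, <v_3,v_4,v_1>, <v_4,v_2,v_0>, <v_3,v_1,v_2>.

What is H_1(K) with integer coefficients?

Fix the vertex order v_0 < v_1 < v_2 < v_3 < v_4 and write every simplex with vertices in increasing order. Then dim K = 2 and the simplices of K are:

  0-simplices (5): [v_0], [v_1], [v_2], [v_3], [v_4]
  1-simplices (9): [v_0,v_1], [v_0,v_2], [v_0,v_4], [v_1,v_2], [v_1,v_3], [v_1,v_4], [v_2,v_3], [v_2,v_4], [v_3,v_4]
  2-simplices (6): [v_0,v_1,v_2], [v_0,v_1,v_4], [v_0,v_2,v_4], [v_1,v_2,v_3], [v_1,v_3,v_4], [v_2,v_3,v_4]

so the chain groups are C_0 ≅ Z^5, C_1 ≅ Z^9, C_2 ≅ Z^6.

The boundary map ∂_1: C_1 → C_0 sends each edge [p,q] (with p < q) to q − p.
The resulting 5×9 matrix has rank 4, and its Smith normal form has invariant factors (1,1,1,1).

∂_2: C_2 → C_1 maps a triangle to the signed sum of its edges. For instance
  ∂[v_1,v_3,v_4] = [v_3,v_4] − [v_1,v_4] + [v_1,v_3],
  ∂[v_0,v_1,v_2] = [v_1,v_2] − [v_0,v_2] + [v_0,v_1].
The 9×6 boundary matrix has rank 5 and Smith normal form diag(1,1,1,1,1).

Now H_k = ker ∂_k / im ∂_{k+1}, so:

  H_1: rank ker ∂_1 − rank ∂_2 = (9 − 4) − 5 = 0, and the invariant factors of ∂_2 are all 1, so H_1 = 0.

(K is a triangulation of the 2-sphere S^2.)

H_1 ≅ 0.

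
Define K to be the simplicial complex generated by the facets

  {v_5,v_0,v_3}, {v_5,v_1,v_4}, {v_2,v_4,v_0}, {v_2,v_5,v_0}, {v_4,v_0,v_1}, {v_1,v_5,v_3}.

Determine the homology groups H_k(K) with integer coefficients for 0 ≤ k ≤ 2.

H_0 ≅ Z,  H_1 ≅ Z,  H_2 = 0.

Order the vertices as v_0 < v_1 < v_2 < v_3 < v_4 < v_5. Listing each simplex with vertices in this order, K has dimension 2 with simplices:

  0-simplices (6): [v_0], [v_1], [v_2], [v_3], [v_4], [v_5]
  1-simplices (12): [v_0,v_1], [v_0,v_2], [v_0,v_3], [v_0,v_4], [v_0,v_5], [v_1,v_3], [v_1,v_4], [v_1,v_5], [v_2,v_4], [v_2,v_5], [v_3,v_5], [v_4,v_5]
  2-simplices (6): [v_0,v_1,v_4], [v_0,v_2,v_4], [v_0,v_2,v_5], [v_0,v_3,v_5], [v_1,v_3,v_5], [v_1,v_4,v_5]

giving chain groups C_0 ≅ Z^6, C_1 ≅ Z^12, C_2 ≅ Z^6.

Boundary ∂_1: C_1 → C_0 maps an edge to its endpoints' difference, ∂[p,q] = q − p. For instance
  ∂[v_0,v_3] = [v_3] − [v_0].
As a 6×12 matrix over Z this has rank 5, with invariant factors (1,1,1,1,1).

∂_2: C_2 → C_1 acts by ∂[p,q,r] = [q,r] − [p,r] + [p,q]. For instance
  ∂[v_0,v_1,v_4] = [v_1,v_4] − [v_0,v_4] + [v_0,v_1],
  ∂[v_1,v_4,v_5] = [v_4,v_5] − [v_1,v_5] + [v_1,v_4].
The resulting 12×6 matrix has rank 6, and its Smith normal form has invariant factors (1,1,1,1,1,1).

Reading off H_k = ker ∂_k / im ∂_{k+1}:

  H_0: rank C_0 − rank ∂_1 = 6 − 5 = 1, and the invariant factors of ∂_1 are all 1, so H_0 ≅ Z.
  H_1: rank ker ∂_1 − rank ∂_2 = (12 − 5) − 6 = 1, and the invariant factors of ∂_2 are all 1, so H_1 ≅ Z.
  H_2: rank ker ∂_2 − rank ∂_3 = (6 − 6) − 0 = 0, and there is no ∂_3, so H_2 ≅ 0.

As a check, the Euler characteristic is 6 − 12 + 6 = 0, which agrees with 1 − 1 + 0 = 0.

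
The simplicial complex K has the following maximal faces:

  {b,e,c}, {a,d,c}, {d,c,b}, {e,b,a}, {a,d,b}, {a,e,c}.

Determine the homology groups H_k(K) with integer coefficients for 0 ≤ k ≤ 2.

Order the vertices as a < b < c < d < e. Listing each simplex with vertices in this order, K has dimension 2 with simplices:

  0-simplices (5): a, b, c, d, e
  1-simplices (9): ab, ac, ad, ae, bc, bd, be, cd, ce
  2-simplices (6): abd, abe, acd, ace, bcd, bce

giving chain groups C_0 ≅ Z^5, C_1 ≅ Z^9, C_2 ≅ Z^6.

Boundary ∂_1: C_1 → C_0 maps an edge to its endpoints' difference, ∂[p,q] = q − p. For instance
  ∂be = e − b.
This gives a 5×9 integer matrix of rank 4; reducing to Smith normal form yields diagonal entries (1,1,1,1).

∂_2: C_2 → C_1 acts by ∂[p,q,r] = [q,r] − [p,r] + [p,q]. For instance
  ∂bce = ce − be + bc,
  ∂acd = cd − ad + ac.
The resulting 9×6 matrix has rank 5, and its Smith normal form has invariant factors (1,1,1,1,1).

Now H_k = ker ∂_k / im ∂_{k+1}, so:

  H_0: rank C_0 − rank ∂_1 = 5 − 4 = 1, and the invariant factors of ∂_1 are all 1, so H_0 ≅ Z.
  H_1: rank ker ∂_1 − rank ∂_2 = (9 − 4) − 5 = 0, and the invariant factors of ∂_2 are all 1, so H_1 ≅ 0.
  H_2: rank ker ∂_2 − rank ∂_3 = (6 − 5) − 0 = 1, and there is no ∂_3, so H_2 ≅ Z.

As a check, the Euler characteristic is 5 − 9 + 6 = 2, which agrees with 1 − 0 + 1 = 2.

H_0 ≅ Z,  H_1 = 0,  H_2 ≅ Z.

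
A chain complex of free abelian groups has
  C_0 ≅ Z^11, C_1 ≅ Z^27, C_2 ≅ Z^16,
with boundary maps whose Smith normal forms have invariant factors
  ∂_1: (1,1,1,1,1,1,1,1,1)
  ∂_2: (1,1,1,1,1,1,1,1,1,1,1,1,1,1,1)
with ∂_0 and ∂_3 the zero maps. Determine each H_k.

H_0 ≅ Z^2,  H_1 ≅ Z^3,  H_2 ≅ Z.

H_0: b_0 = 11 − 0 − 9 = 2; torsion from ∂_1 factors > 1: none. So H_0 ≅ Z^2.
H_1: b_1 = 27 − 9 − 15 = 3; torsion from ∂_2 factors > 1: none. So H_1 ≅ Z^3.
H_2: b_2 = 16 − 15 − 0 = 1; torsion from ∂_3 factors > 1: none. So H_2 ≅ Z.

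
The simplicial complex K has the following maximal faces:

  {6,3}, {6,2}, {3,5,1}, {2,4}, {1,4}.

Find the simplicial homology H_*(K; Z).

K has 6 vertices, 7 edges, 1 triangle.
rank ∂_0 = 0, rank ∂_1 = 5 ⇒ b_0 = 6 − 0 − 5 = 1; all invariant factors of ∂_1 are 1 so no torsion. So H_0 = Z.
rank ∂_1 = 5, rank ∂_2 = 1 ⇒ b_1 = 7 − 5 − 1 = 1; all invariant factors of ∂_2 are 1 so no torsion. So H_1 = Z.
rank ∂_2 = 1, rank ∂_3 = 0 ⇒ b_2 = 1 − 1 − 0 = 0. So H_2 = 0.

H_0 ≅ Z,  H_1 ≅ Z,  H_2 = 0.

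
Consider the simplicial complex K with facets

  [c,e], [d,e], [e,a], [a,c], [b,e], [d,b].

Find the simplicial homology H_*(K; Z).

H_0 = Z,  H_1 = Z^2.

Order the vertices as a < b < c < d < e. Listing each simplex with vertices in this order, K has dimension 1 with simplices:

  0-simplices (5): a, b, c, d, e
  1-simplices (6): ac, ae, bd, be, ce, de

giving chain groups C_0 ≅ Z^5, C_1 ≅ Z^6.

Boundary ∂_1: C_1 → C_0 maps an edge to its endpoints' difference, ∂[p,q] = q − p.
The resulting 5×6 matrix has rank 4, and its Smith normal form has invariant factors (1,1,1,1).

From H_k ≅ ker(∂_k) / im(∂_{k+1}) we obtain:

  H_0: rank C_0 − rank ∂_1 = 5 − 4 = 1, and the invariant factors of ∂_1 are all 1, so H_0 ≅ Z.
  H_1: rank ker ∂_1 − rank ∂_2 = (6 − 4) − 0 = 2, and there is no ∂_2, so H_1 ≅ Z^2.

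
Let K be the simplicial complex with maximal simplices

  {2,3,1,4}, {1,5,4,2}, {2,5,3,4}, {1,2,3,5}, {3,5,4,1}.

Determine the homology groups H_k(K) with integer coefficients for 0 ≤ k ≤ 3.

H_0 ≅ Z,  H_1 = 0,  H_2 = 0,  H_3 ≅ Z.

We work with the vertex ordering 1 < 2 < 3 < 4 < 5. The simplices of K, each written with vertices in increasing order, are:

  0-simplices (5): [1], [2], [3], [4], [5]
  1-simplices (10): [1,2], [1,3], [1,4], [1,5], [2,3], [2,4], [2,5], [3,4], [3,5], [4,5]
  2-simplices (10): [1,2,3], [1,2,4], [1,2,5], [1,3,4], [1,3,5], [1,4,5], [2,3,4], [2,3,5], [2,4,5], [3,4,5]
  3-simplices (5): [1,2,3,4], [1,2,3,5], [1,2,4,5], [1,3,4,5], [2,3,4,5]

Hence C_0 ≅ Z^5, C_1 ≅ Z^10, C_2 ≅ Z^10, C_3 ≅ Z^5.

The boundary map ∂_1: C_1 → C_0 maps an edge to its endpoints' difference, ∂[p,q] = q − p.
The resulting 5×10 matrix has rank 4, and its Smith normal form has invariant factors (1,1,1,1).

The boundary map ∂_2: C_2 → C_1 maps a triangle to the signed sum of its edges. For instance
  ∂[1,2,4] = [2,4] − [1,4] + [1,2],
  ∂[2,3,5] = [3,5] − [2,5] + [2,3].
As a 10×10 matrix over Z this has rank 6, with invariant factors (1,1,1,1,1,1).

∂_3: C_3 → C_2 sends each 3-simplex σ to the alternating sum Σ_i (−1)^i (σ with its i-th vertex removed). For instance
  ∂[1,2,3,4] = [2,3,4] − [1,3,4] + [1,2,4] − [1,2,3],
  ∂[1,2,4,5] = [2,4,5] − [1,4,5] + [1,2,5] − [1,2,4].
This gives a 10×5 integer matrix of rank 4; reducing to Smith normal form yields diagonal entries (1,1,1,1).

Now H_k = ker ∂_k / im ∂_{k+1}, so:

  H_0: rank C_0 − rank ∂_1 = 5 − 4 = 1, and the invariant factors of ∂_1 are all 1, so H_0 ≅ Z.
  H_1: rank ker ∂_1 − rank ∂_2 = (10 − 4) − 6 = 0, and the invariant factors of ∂_2 are all 1, so H_1 ≅ 0.
  H_2: rank ker ∂_2 − rank ∂_3 = (10 − 6) − 4 = 0, and the invariant factors of ∂_3 are all 1, so H_2 ≅ 0.
  H_3: rank ker ∂_3 − rank ∂_4 = (5 − 4) − 0 = 1, and there is no ∂_4, so H_3 ≅ Z.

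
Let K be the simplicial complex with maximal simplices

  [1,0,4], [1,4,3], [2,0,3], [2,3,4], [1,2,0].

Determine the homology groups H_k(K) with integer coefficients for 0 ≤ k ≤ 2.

H_0 = Z,  H_1 = Z,  H_2 = 0.

We work with the vertex ordering 0 < 1 < 2 < 3 < 4. The simplices of K, each written with vertices in increasing order, are:

  0-simplices (5): [0], [1], [2], [3], [4]
  1-simplices (10): [0,1], [0,2], [0,3], [0,4], [1,2], [1,3], [1,4], [2,3], [2,4], [3,4]
  2-simplices (5): [0,1,2], [0,1,4], [0,2,3], [1,3,4], [2,3,4]

giving chain groups C_0 ≅ Z^5, C_1 ≅ Z^10, C_2 ≅ Z^5.

The boundary map ∂_1: C_1 → C_0 is given by ∂[p,q] = [q] − [p]. For instance
  ∂[1,4] = [4] − [1].
As a 5×10 matrix over Z this has rank 4, with invariant factors (1,1,1,1).

Boundary ∂_2: C_2 → C_1 acts by ∂[p,q,r] = [q,r] − [p,r] + [p,q]. For instance
  ∂[2,3,4] = [3,4] − [2,4] + [2,3],
  ∂[0,1,2] = [1,2] − [0,2] + [0,1].
As a 10×5 matrix over Z this has rank 5, with invariant factors (1,1,1,1,1).

Reading off H_k = ker ∂_k / im ∂_{k+1}:

  H_0: rank C_0 − rank ∂_1 = 5 − 4 = 1, and the invariant factors of ∂_1 are all 1, so H_0 = Z.
  H_1: rank ker ∂_1 − rank ∂_2 = (10 − 4) − 5 = 1, and the invariant factors of ∂_2 are all 1, so H_1 = Z.
  H_2: rank ker ∂_2 − rank ∂_3 = (5 − 5) − 0 = 0, and there is no ∂_3, so H_2 = 0.

As a check, the Euler characteristic is 5 − 10 + 5 = 0, which agrees with 1 − 1 + 0 = 0.
(K is a triangulation of the Möbius band.)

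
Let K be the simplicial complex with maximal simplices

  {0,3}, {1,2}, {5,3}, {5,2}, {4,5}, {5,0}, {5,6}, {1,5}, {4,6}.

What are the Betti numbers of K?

b_0 = 1, b_1 = 3.

Order the vertices as 0 < 1 < 2 < 3 < 4 < 5 < 6. Listing each simplex with vertices in this order, K has dimension 1 with simplices:

  0-simplices (7): [0], [1], [2], [3], [4], [5], [6]
  1-simplices (9): [0,3], [0,5], [1,2], [1,5], [2,5], [3,5], [4,5], [4,6], [5,6]

giving chain groups C_0 ≅ Z^7, C_1 ≅ Z^9.

The boundary map ∂_1: C_1 → C_0 is given by ∂[p,q] = [q] − [p]. For instance
  ∂[0,5] = [5] − [0].
As a 7×9 matrix over Z this has rank 6, with invariant factors (1,1,1,1,1,1).

Now H_k = ker ∂_k / im ∂_{k+1}, so:

  H_0: rank C_0 − rank ∂_1 = 7 − 6 = 1, and the invariant factors of ∂_1 are all 1, so H_0 ≅ Z.
  H_1: rank ker ∂_1 − rank ∂_2 = (9 − 6) − 0 = 3, and there is no ∂_2, so H_1 ≅ Z^3.

Hence the Betti numbers are b_0 = 1, b_1 = 3.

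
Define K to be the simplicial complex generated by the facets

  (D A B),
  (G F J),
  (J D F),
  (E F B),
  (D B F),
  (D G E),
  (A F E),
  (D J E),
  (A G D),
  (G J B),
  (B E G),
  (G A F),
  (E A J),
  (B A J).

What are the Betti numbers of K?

b_0 = 1, b_1 = 2, b_2 = 1.

K has 7 vertices, 21 edges, 14 triangles.
rank ∂_0 = 0, rank ∂_1 = 6 ⇒ b_0 = 7 − 0 − 6 = 1; all invariant factors of ∂_1 are 1 so no torsion. So H_0 ≅ Z.
rank ∂_1 = 6, rank ∂_2 = 13 ⇒ b_1 = 21 − 6 − 13 = 2; all invariant factors of ∂_2 are 1 so no torsion. So H_1 ≅ Z^2.
rank ∂_2 = 13, rank ∂_3 = 0 ⇒ b_2 = 14 − 13 − 0 = 1. So H_2 ≅ Z.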